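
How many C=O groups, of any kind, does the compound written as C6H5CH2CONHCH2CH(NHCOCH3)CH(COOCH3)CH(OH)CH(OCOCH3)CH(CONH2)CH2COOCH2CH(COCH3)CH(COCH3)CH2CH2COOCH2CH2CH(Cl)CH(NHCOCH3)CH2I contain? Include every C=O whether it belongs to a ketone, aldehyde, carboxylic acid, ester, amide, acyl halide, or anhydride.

CH2CONHCH2: amide, 1 C=O (running total 1).
CH(NHCOCH3): amide, 1 C=O (running total 2).
CH(COOCH3): ester, 1 C=O (running total 3).
CH(OCOCH3): ester, 1 C=O (running total 4).
CH(CONH2): amide, 1 C=O (running total 5).
CH2COOCH2: ester, 1 C=O (running total 6).
CH(COCH3): ketone, 1 C=O (running total 7).
CH(COCH3): ketone, 1 C=O (running total 8).
CH2COOCH2: ester, 1 C=O (running total 9).
CH(NHCOCH3): amide, 1 C=O (running total 10).

10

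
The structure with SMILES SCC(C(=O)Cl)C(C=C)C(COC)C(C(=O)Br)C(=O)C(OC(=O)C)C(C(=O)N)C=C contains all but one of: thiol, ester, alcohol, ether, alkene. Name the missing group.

ester: present (CH(OCOCH3) — pendant –OC(=O)CH3: an acyloxy group → ester).
ether: present (CH(CH2OCH3) — pendant –CH2OCH3: C–O–C linkage → ether).
thiol: present (HSCH2 — –SH on an sp³ carbon → thiol).
alkene: present (CH(CH=CH2) — pendant –CH=CH2: C=C double bond → alkene).
alcohol: no segment matches this pattern.

alcohol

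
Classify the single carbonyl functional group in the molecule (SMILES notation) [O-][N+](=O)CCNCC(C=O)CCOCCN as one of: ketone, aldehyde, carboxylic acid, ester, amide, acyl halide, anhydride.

The carbonyl is in the CH(CHO) segment: pendant –CHO: carbonyl C bonded to C and H → aldehyde.

aldehyde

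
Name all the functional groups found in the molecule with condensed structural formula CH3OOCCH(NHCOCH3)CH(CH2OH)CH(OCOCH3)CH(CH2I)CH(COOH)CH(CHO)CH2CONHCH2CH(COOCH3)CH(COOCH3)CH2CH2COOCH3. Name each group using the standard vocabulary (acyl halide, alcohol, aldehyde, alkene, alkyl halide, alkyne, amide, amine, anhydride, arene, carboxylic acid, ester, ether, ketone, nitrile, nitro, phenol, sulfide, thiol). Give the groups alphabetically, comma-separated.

alcohol, aldehyde, alkyl halide, amide, carboxylic acid, ester

Reading the structure from left to right:
  CH3OOC: CH3O–C(=O)–: carbonyl C bonded to C and to –OCH3 → ester (not ketone + ether).
  CH(NHCOCH3): pendant –NHC(=O)CH3: N bonded to a carbonyl → amide (not amine).
  CH(CH2OH): pendant –CH2OH on an sp³ backbone C → alcohol.
  CH(OCOCH3): pendant –OC(=O)CH3: an acyloxy group → ester.
  CH(CH2I): pendant –CH2X: halogen on sp³ carbon → alkyl halide.
  CH(COOH): pendant –COOH: carbonyl C bonded to C and –OH → carboxylic acid.
  CH(CHO): pendant –CHO: carbonyl C bonded to C and H → aldehyde.
  CH2CONHCH2: –C(=O)–N– linkage → amide (the N is not an amine).
  CH(COOCH3): pendant –COOCH3: carbonyl C bonded to C and –OCH3 → ester.
  CH(COOCH3): pendant –COOCH3: carbonyl C bonded to C and –OCH3 → ester.
  COOCH3: –C(=O)OCH3: carbonyl C bonded to C and to –OCH3 → ester (not ketone + ether).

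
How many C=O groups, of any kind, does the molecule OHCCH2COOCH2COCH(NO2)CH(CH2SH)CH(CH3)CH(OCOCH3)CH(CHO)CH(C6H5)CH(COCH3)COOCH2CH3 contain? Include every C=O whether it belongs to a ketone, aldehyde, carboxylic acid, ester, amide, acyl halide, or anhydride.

7

OHC: aldehyde, 1 C=O (running total 1).
CH2COOCH2: ester, 1 C=O (running total 2).
CO: ketone, 1 C=O (running total 3).
CH(OCOCH3): ester, 1 C=O (running total 4).
CH(CHO): aldehyde, 1 C=O (running total 5).
CH(COCH3): ketone, 1 C=O (running total 6).
COOCH2CH3: ester, 1 C=O (running total 7).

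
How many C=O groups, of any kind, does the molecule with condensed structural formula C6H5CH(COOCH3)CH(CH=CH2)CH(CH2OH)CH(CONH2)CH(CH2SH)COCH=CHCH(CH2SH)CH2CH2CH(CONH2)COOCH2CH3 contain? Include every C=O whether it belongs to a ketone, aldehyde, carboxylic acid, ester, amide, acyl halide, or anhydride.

CH(COOCH3): ester, 1 C=O (running total 1).
CH(CONH2): amide, 1 C=O (running total 2).
CO: ketone, 1 C=O (running total 3).
CH(CONH2): amide, 1 C=O (running total 4).
COOCH2CH3: ester, 1 C=O (running total 5).

5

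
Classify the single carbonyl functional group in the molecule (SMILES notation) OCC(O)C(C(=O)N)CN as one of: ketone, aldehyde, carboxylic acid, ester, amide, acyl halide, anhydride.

The carbonyl is in the CH(CONH2) segment: pendant –CONH2: carbonyl C bonded to C and N → amide.

amide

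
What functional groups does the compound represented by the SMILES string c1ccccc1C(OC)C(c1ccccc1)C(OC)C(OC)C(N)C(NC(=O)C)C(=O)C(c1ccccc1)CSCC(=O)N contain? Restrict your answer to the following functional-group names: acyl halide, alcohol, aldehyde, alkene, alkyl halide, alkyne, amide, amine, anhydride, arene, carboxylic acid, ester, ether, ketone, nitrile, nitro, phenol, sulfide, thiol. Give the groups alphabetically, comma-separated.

C6H5– phenyl ring → arene.
pendant –OCH3: C–O–C with sp³ C, no adjacent C=O → ether.
pendant –C6H5: benzene ring → arene.
pendant –OCH3: C–O–C with sp³ C, no adjacent C=O → ether.
pendant –OCH3: C–O–C with sp³ C, no adjacent C=O → ether.
–NH2 on an sp³ carbon with no adjacent C=O → amine.
pendant –NHC(=O)CH3: N bonded to a carbonyl → amide (not amine).
–C(=O)– with carbon on both sides → ketone.
pendant –C6H5: benzene ring → arene.
C–S–C linkage → sulfide (thioether).
–C(=O)NH2: carbonyl C bonded to C and to N → amide (the N is not a separate amine).

amide, amine, arene, ether, ketone, sulfide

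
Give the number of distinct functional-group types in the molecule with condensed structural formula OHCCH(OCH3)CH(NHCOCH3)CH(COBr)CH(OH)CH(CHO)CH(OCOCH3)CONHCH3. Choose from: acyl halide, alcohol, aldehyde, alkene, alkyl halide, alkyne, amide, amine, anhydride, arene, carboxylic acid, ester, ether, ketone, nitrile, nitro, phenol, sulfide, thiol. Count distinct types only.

Taking each segment in turn:
  OHC: terminal –CHO: carbonyl C bonded to H and C → aldehyde.
  CH(OCH3): pendant –OCH3: C–O–C with sp³ C, no adjacent C=O → ether.
  CH(NHCOCH3): pendant –NHC(=O)CH3: N bonded to a carbonyl → amide (not amine).
  CH(COBr): pendant –C(=O)X: carbonyl C bonded to C and halogen → acyl halide.
  CH(OH): –OH on an sp³ carbon → alcohol (secondary).
  CH(CHO): pendant –CHO: carbonyl C bonded to C and H → aldehyde.
  CH(OCOCH3): pendant –OC(=O)CH3: an acyloxy group → ester.
  CONHCH3: –C(=O)NHCH3: carbonyl C bonded to C and to N → amide (the N is not an amine).
Distinct types present: acyl halide, alcohol, aldehyde, amide, ester, ether.

6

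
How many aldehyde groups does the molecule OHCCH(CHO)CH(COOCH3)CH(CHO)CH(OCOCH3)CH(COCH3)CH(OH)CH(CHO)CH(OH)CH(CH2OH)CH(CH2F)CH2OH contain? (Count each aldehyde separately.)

terminal –CHO: carbonyl C bonded to H and C → aldehyde.
pendant –CHO: carbonyl C bonded to C and H → aldehyde.
pendant –COOCH3: carbonyl C bonded to C and –OCH3 → ester.
pendant –CHO: carbonyl C bonded to C and H → aldehyde.
pendant –OC(=O)CH3: an acyloxy group → ester.
pendant –COCH3: carbonyl C bonded to two carbons → ketone.
–OH on an sp³ carbon → alcohol (secondary).
pendant –CHO: carbonyl C bonded to C and H → aldehyde.
–OH on an sp³ carbon → alcohol (secondary).
pendant –CH2OH on an sp³ backbone C → alcohol.
pendant –CH2X: halogen on sp³ carbon → alkyl halide.
–OH on an sp³ carbon → alcohol.
Aldehyde appears at: OHC, CH(CHO), CH(CHO), CH(CHO) → 4.

4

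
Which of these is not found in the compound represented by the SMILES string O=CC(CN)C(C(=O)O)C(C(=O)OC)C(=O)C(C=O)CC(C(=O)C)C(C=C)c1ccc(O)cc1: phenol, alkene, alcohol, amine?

alcohol

amine: present (CH(CH2NH2) — pendant –CH2NH2: N on sp³ C, no adjacent C=O → amine).
phenol: present (C6H4OH — –OH attached directly to an aromatic ring → phenol (not alcohol); the ring itself is an arene).
alkene: present (CH(CH=CH2) — pendant –CH=CH2: C=C double bond → alkene).
alcohol: absent. In CH(COOH), the –OH sits on a carbonyl carbon, making it part of a carboxylic acid, not an alcohol. In C6H4OH, the –OH is on an aromatic ring carbon; that is a phenol, not an alcohol.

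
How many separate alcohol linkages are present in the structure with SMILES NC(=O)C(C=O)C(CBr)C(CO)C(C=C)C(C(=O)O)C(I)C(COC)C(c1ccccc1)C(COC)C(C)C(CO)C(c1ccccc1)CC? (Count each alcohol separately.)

Reading the structure from left to right:
  H2NCO: –C(=O)NH2: carbonyl C bonded to C and to N → amide (the N is not a separate amine).
  CH(CHO): pendant –CHO: carbonyl C bonded to C and H → aldehyde.
  CH(CH2Br): pendant –CH2X: halogen on sp³ carbon → alkyl halide.
  CH(CH2OH): pendant –CH2OH on an sp³ backbone C → alcohol.
  CH(CH=CH2): pendant –CH=CH2: C=C double bond → alkene.
  CH(COOH): pendant –COOH: carbonyl C bonded to C and –OH → carboxylic acid.
  CH(I): halogen on an sp³ carbon → alkyl halide.
  CH(CH2OCH3): pendant –CH2OCH3: C–O–C linkage → ether.
  CH(C6H5): pendant –C6H5: benzene ring → arene.
  CH(CH2OCH3): pendant –CH2OCH3: C–O–C linkage → ether.
  CH(CH2OH): pendant –CH2OH on an sp³ backbone C → alcohol.
  CH(C6H5): pendant –C6H5: benzene ring → arene.
Alcohol appears at: CH(CH2OH), CH(CH2OH) → 2.

2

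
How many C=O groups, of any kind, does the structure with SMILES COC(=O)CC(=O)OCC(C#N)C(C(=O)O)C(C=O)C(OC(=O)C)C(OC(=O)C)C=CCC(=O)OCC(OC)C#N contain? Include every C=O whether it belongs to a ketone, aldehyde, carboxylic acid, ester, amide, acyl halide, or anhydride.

CH3OOC: ester, 1 C=O (running total 1).
CH2COOCH2: ester, 1 C=O (running total 2).
CH(COOH): carboxylic acid, 1 C=O (running total 3).
CH(CHO): aldehyde, 1 C=O (running total 4).
CH(OCOCH3): ester, 1 C=O (running total 5).
CH(OCOCH3): ester, 1 C=O (running total 6).
CH2COOCH2: ester, 1 C=O (running total 7).

7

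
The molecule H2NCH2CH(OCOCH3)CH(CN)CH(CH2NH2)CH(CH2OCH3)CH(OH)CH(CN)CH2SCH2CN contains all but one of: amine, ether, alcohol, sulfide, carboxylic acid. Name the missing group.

amine: present (H2NCH2 — –NH2 on an sp³ carbon with no adjacent C=O → amine).
alcohol: present (CH(OH) — –OH on an sp³ carbon → alcohol (secondary)).
sulfide: present (CH2SCH2 — C–S–C linkage → sulfide (thioether)).
ether: present (CH(CH2OCH3) — pendant –CH2OCH3: C–O–C linkage → ether).
carboxylic acid: absent. In CH(OCOCH3), the acyl oxygen is bonded to carbon (–O–C), not to H, so this is an ester.

carboxylic acid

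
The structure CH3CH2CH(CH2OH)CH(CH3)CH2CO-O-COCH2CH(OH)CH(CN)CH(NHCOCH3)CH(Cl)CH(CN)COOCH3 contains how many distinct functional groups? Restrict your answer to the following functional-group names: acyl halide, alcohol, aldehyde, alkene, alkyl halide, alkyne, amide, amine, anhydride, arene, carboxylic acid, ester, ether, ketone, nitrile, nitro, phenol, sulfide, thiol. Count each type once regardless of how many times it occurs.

6

Taking each segment in turn:
  CH(CH2OH): pendant –CH2OH on an sp³ backbone C → alcohol.
  CH2CO-O-COCH2: two acyl groups sharing one oxygen, –C(=O)–O–C(=O)– → anhydride.
  CH(OH): –OH on an sp³ carbon → alcohol (secondary).
  CH(CN): pendant –C≡N: nitrile.
  CH(NHCOCH3): pendant –NHC(=O)CH3: N bonded to a carbonyl → amide (not amine).
  CH(Cl): halogen on an sp³ carbon → alkyl halide.
  CH(CN): pendant –C≡N: nitrile.
  COOCH3: –C(=O)OCH3: carbonyl C bonded to C and to –OCH3 → ester (not ketone + ether).
Distinct types present: alcohol, alkyl halide, amide, anhydride, ester, nitrile.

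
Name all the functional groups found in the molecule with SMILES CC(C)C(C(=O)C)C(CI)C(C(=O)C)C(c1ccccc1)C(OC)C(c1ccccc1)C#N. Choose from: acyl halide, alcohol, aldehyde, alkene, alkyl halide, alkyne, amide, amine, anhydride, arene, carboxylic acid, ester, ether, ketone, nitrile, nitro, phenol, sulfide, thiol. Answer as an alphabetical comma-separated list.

pendant –COCH3: carbonyl C bonded to two carbons → ketone.
pendant –CH2X: halogen on sp³ carbon → alkyl halide.
pendant –COCH3: carbonyl C bonded to two carbons → ketone.
pendant –C6H5: benzene ring → arene.
pendant –OCH3: C–O–C with sp³ C, no adjacent C=O → ether.
pendant –C6H5: benzene ring → arene.
–C≡N: carbon triple-bonded to nitrogen → nitrile.

alkyl halide, arene, ether, ketone, nitrile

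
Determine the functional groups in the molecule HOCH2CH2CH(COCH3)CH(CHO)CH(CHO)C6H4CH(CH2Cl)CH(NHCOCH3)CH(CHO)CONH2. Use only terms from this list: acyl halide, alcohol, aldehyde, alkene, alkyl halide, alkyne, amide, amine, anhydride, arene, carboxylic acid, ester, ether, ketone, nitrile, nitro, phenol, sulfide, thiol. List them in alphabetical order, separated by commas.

Working along the chain:
  HOCH2: HO– on an sp³ carbon → alcohol.
  CH(COCH3): pendant –COCH3: carbonyl C bonded to two carbons → ketone.
  CH(CHO): pendant –CHO: carbonyl C bonded to C and H → aldehyde.
  CH(CHO): pendant –CHO: carbonyl C bonded to C and H → aldehyde.
  C6H4: para-disubstituted benzene ring → arene.
  CH(CH2Cl): pendant –CH2X: halogen on sp³ carbon → alkyl halide.
  CH(NHCOCH3): pendant –NHC(=O)CH3: N bonded to a carbonyl → amide (not amine).
  CH(CHO): pendant –CHO: carbonyl C bonded to C and H → aldehyde.
  CONH2: –C(=O)NH2: carbonyl C bonded to C and to N → amide (the N is not a separate amine).

alcohol, aldehyde, alkyl halide, amide, arene, ketone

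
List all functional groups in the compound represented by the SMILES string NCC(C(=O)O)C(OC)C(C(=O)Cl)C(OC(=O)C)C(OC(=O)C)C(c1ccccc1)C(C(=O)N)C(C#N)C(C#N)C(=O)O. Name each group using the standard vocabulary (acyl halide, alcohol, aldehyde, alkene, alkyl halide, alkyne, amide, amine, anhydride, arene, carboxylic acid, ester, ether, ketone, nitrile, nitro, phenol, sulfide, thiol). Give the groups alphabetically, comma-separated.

acyl halide, amide, amine, arene, carboxylic acid, ester, ether, nitrile

–NH2 on an sp³ carbon with no adjacent C=O → amine.
pendant –COOH: carbonyl C bonded to C and –OH → carboxylic acid.
pendant –OCH3: C–O–C with sp³ C, no adjacent C=O → ether.
pendant –C(=O)X: carbonyl C bonded to C and halogen → acyl halide.
pendant –OC(=O)CH3: an acyloxy group → ester.
pendant –OC(=O)CH3: an acyloxy group → ester.
pendant –C6H5: benzene ring → arene.
pendant –CONH2: carbonyl C bonded to C and N → amide.
pendant –C≡N: nitrile.
pendant –C≡N: nitrile.
–COOH: carbonyl C bonded to –OH and C → carboxylic acid (the –OH is not a separate alcohol).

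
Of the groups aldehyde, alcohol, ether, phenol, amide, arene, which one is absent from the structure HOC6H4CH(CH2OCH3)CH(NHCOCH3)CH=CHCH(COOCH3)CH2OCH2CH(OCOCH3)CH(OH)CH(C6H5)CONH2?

alcohol: present (CH(OH) — –OH on an sp³ carbon → alcohol (secondary)).
phenol: present (HOC6H4 — –OH attached directly to an aromatic ring → phenol (not alcohol); the ring itself is an arene).
ether: present (CH(CH2OCH3) — pendant –CH2OCH3: C–O–C linkage → ether).
amide: present (CH(NHCOCH3) — pendant –NHC(=O)CH3: N bonded to a carbonyl → amide (not amine)).
arene: present (HOC6H4 — –OH attached directly to an aromatic ring → phenol (not alcohol); the ring itself is an arene).
aldehyde: no segment matches this pattern.

aldehyde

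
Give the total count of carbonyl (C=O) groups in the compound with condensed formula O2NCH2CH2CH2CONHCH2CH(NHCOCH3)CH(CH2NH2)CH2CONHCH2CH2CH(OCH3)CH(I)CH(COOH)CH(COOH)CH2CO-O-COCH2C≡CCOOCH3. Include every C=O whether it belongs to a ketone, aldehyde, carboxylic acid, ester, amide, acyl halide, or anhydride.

8

CH2CONHCH2: amide, 1 C=O (running total 1).
CH(NHCOCH3): amide, 1 C=O (running total 2).
CH2CONHCH2: amide, 1 C=O (running total 3).
CH(COOH): carboxylic acid, 1 C=O (running total 4).
CH(COOH): carboxylic acid, 1 C=O (running total 5).
CH2CO-O-COCH2: anhydride, 2 C=O (running total 7).
COOCH3: ester, 1 C=O (running total 8).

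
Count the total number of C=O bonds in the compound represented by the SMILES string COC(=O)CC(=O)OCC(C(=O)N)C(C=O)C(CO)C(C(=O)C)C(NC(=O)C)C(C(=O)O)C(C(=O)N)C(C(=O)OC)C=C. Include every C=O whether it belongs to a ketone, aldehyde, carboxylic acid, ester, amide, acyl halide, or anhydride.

9

CH3OOC: ester, 1 C=O (running total 1).
CH2COOCH2: ester, 1 C=O (running total 2).
CH(CONH2): amide, 1 C=O (running total 3).
CH(CHO): aldehyde, 1 C=O (running total 4).
CH(COCH3): ketone, 1 C=O (running total 5).
CH(NHCOCH3): amide, 1 C=O (running total 6).
CH(COOH): carboxylic acid, 1 C=O (running total 7).
CH(CONH2): amide, 1 C=O (running total 8).
CH(COOCH3): ester, 1 C=O (running total 9).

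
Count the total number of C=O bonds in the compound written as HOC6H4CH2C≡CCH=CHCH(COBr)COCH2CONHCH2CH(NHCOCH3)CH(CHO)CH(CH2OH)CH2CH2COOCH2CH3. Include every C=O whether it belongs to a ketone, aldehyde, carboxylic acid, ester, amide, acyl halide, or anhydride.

CH(COBr): acyl halide, 1 C=O (running total 1).
CO: ketone, 1 C=O (running total 2).
CH2CONHCH2: amide, 1 C=O (running total 3).
CH(NHCOCH3): amide, 1 C=O (running total 4).
CH(CHO): aldehyde, 1 C=O (running total 5).
COOCH2CH3: ester, 1 C=O (running total 6).

6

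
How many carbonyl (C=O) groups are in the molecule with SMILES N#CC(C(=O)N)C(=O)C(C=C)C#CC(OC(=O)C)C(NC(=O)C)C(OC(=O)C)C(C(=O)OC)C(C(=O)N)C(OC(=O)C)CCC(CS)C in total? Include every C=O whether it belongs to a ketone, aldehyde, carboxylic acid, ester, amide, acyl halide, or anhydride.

8

CH(CONH2): amide, 1 C=O (running total 1).
CO: ketone, 1 C=O (running total 2).
CH(OCOCH3): ester, 1 C=O (running total 3).
CH(NHCOCH3): amide, 1 C=O (running total 4).
CH(OCOCH3): ester, 1 C=O (running total 5).
CH(COOCH3): ester, 1 C=O (running total 6).
CH(CONH2): amide, 1 C=O (running total 7).
CH(OCOCH3): ester, 1 C=O (running total 8).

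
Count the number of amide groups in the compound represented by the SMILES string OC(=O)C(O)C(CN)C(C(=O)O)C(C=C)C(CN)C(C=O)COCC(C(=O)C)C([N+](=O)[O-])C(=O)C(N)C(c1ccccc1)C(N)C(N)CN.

0

Working along the chain:
  HOOC: –COOH: carbonyl C bonded to –OH and C → carboxylic acid (the –OH is not a separate alcohol).
  CH(OH): –OH on an sp³ carbon → alcohol (secondary).
  CH(CH2NH2): pendant –CH2NH2: N on sp³ C, no adjacent C=O → amine.
  CH(COOH): pendant –COOH: carbonyl C bonded to C and –OH → carboxylic acid.
  CH(CH=CH2): pendant –CH=CH2: C=C double bond → alkene.
  CH(CH2NH2): pendant –CH2NH2: N on sp³ C, no adjacent C=O → amine.
  CH(CHO): pendant –CHO: carbonyl C bonded to C and H → aldehyde.
  CH2OCH2: C–O–C with sp³ carbons on both sides and no adjacent C=O → ether.
  CH(COCH3): pendant –COCH3: carbonyl C bonded to two carbons → ketone.
  CH(NO2): –NO2 on an sp³ carbon → nitro (the N=O is not a carbonyl).
  CO: –C(=O)– with carbon on both sides → ketone.
  CH(NH2): –NH2 on an sp³ carbon with no adjacent C=O → amine.
  CH(C6H5): pendant –C6H5: benzene ring → arene.
  CH(NH2): –NH2 on an sp³ carbon with no adjacent C=O → amine.
  CH(NH2): –NH2 on an sp³ carbon with no adjacent C=O → amine.
  CH2NH2: –NH2 on an sp³ carbon with no adjacent C=O → amine.
No segment is a amide: CH(CH2NH2) is amine, not amide; CH(CH2NH2) is amine, not amide; CH(NH2) is amine, not amide. → 0.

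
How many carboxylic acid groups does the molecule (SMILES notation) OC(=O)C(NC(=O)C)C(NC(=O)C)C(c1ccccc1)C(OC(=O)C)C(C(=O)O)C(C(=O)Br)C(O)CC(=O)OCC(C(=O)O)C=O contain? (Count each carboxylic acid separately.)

3

Working along the chain:
  HOOC: –COOH: carbonyl C bonded to –OH and C → carboxylic acid (the –OH is not a separate alcohol).
  CH(NHCOCH3): pendant –NHC(=O)CH3: N bonded to a carbonyl → amide (not amine).
  CH(NHCOCH3): pendant –NHC(=O)CH3: N bonded to a carbonyl → amide (not amine).
  CH(C6H5): pendant –C6H5: benzene ring → arene.
  CH(OCOCH3): pendant –OC(=O)CH3: an acyloxy group → ester.
  CH(COOH): pendant –COOH: carbonyl C bonded to C and –OH → carboxylic acid.
  CH(COBr): pendant –C(=O)X: carbonyl C bonded to C and halogen → acyl halide.
  CH(OH): –OH on an sp³ carbon → alcohol (secondary).
  CH2COOCH2: –C(=O)–O–C with C on the carbonyl side → ester.
  CH(COOH): pendant –COOH: carbonyl C bonded to C and –OH → carboxylic acid.
  CHO: terminal –CHO: carbonyl C bonded to H and C → aldehyde.
Carboxylic acid appears at: HOOC, CH(COOH), CH(COOH) → 3.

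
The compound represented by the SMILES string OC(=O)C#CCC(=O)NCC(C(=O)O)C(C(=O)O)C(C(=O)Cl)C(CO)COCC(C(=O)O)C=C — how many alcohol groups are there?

1

Reading the structure from left to right:
  HOOC: –COOH: carbonyl C bonded to –OH and C → carboxylic acid (the –OH is not a separate alcohol).
  C≡C: C≡C triple bond → alkyne.
  CH2CONHCH2: –C(=O)–N– linkage → amide (the N is not an amine).
  CH(COOH): pendant –COOH: carbonyl C bonded to C and –OH → carboxylic acid.
  CH(COOH): pendant –COOH: carbonyl C bonded to C and –OH → carboxylic acid.
  CH(COCl): pendant –C(=O)X: carbonyl C bonded to C and halogen → acyl halide.
  CH(CH2OH): pendant –CH2OH on an sp³ backbone C → alcohol.
  CH2OCH2: C–O–C with sp³ carbons on both sides and no adjacent C=O → ether.
  CH(COOH): pendant –COOH: carbonyl C bonded to C and –OH → carboxylic acid.
  CH=CH2: C=C double bond → alkene.
Alcohol appears at: CH(CH2OH) → 1.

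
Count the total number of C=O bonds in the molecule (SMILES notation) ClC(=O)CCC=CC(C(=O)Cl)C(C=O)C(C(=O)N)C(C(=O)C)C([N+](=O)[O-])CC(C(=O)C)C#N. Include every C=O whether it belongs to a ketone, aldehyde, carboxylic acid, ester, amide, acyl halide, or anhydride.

6

ClCO: acyl halide, 1 C=O (running total 1).
CH(COCl): acyl halide, 1 C=O (running total 2).
CH(CHO): aldehyde, 1 C=O (running total 3).
CH(CONH2): amide, 1 C=O (running total 4).
CH(COCH3): ketone, 1 C=O (running total 5).
CH(COCH3): ketone, 1 C=O (running total 6).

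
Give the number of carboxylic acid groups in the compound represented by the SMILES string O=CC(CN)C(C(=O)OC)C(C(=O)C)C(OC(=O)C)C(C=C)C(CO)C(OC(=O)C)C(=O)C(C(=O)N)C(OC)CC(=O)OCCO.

0

terminal –CHO: carbonyl C bonded to H and C → aldehyde.
pendant –CH2NH2: N on sp³ C, no adjacent C=O → amine.
pendant –COOCH3: carbonyl C bonded to C and –OCH3 → ester.
pendant –COCH3: carbonyl C bonded to two carbons → ketone.
pendant –OC(=O)CH3: an acyloxy group → ester.
pendant –CH=CH2: C=C double bond → alkene.
pendant –CH2OH on an sp³ backbone C → alcohol.
pendant –OC(=O)CH3: an acyloxy group → ester.
–C(=O)– with carbon on both sides → ketone.
pendant –CONH2: carbonyl C bonded to C and N → amide.
pendant –OCH3: C–O–C with sp³ C, no adjacent C=O → ether.
–C(=O)–O–C with C on the carbonyl side → ester.
–OH on an sp³ carbon → alcohol.
No segment is a carboxylic acid: OHC is aldehyde, not carboxylic acid; CH(COOCH3) is ester, not carboxylic acid; CH(OCOCH3) is ester, not carboxylic acid. → 0.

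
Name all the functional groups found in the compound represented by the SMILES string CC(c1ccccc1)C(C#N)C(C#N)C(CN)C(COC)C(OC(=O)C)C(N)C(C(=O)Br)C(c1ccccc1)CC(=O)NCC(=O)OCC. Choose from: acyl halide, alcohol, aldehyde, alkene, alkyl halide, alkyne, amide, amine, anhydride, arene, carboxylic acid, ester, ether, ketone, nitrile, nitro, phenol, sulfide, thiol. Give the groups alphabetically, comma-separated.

acyl halide, amide, amine, arene, ester, ether, nitrile

Taking each segment in turn:
  CH(C6H5): pendant –C6H5: benzene ring → arene.
  CH(CN): pendant –C≡N: nitrile.
  CH(CN): pendant –C≡N: nitrile.
  CH(CH2NH2): pendant –CH2NH2: N on sp³ C, no adjacent C=O → amine.
  CH(CH2OCH3): pendant –CH2OCH3: C–O–C linkage → ether.
  CH(OCOCH3): pendant –OC(=O)CH3: an acyloxy group → ester.
  CH(NH2): –NH2 on an sp³ carbon with no adjacent C=O → amine.
  CH(COBr): pendant –C(=O)X: carbonyl C bonded to C and halogen → acyl halide.
  CH(C6H5): pendant –C6H5: benzene ring → arene.
  CH2CONHCH2: –C(=O)–N– linkage → amide (the N is not an amine).
  COOCH2CH3: –C(=O)OCH2CH3: carbonyl C bonded to C and to –OEt → ester.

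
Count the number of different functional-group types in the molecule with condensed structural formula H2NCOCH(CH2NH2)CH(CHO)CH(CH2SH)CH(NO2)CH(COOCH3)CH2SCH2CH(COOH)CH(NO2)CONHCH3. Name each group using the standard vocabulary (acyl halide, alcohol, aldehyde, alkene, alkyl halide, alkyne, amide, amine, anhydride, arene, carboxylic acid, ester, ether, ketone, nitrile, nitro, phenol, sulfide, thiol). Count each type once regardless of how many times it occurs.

8

Taking each segment in turn:
  H2NCO: –C(=O)NH2: carbonyl C bonded to C and to N → amide (the N is not a separate amine).
  CH(CH2NH2): pendant –CH2NH2: N on sp³ C, no adjacent C=O → amine.
  CH(CHO): pendant –CHO: carbonyl C bonded to C and H → aldehyde.
  CH(CH2SH): pendant –CH2SH → thiol.
  CH(NO2): –NO2 on an sp³ carbon → nitro (the N=O is not a carbonyl).
  CH(COOCH3): pendant –COOCH3: carbonyl C bonded to C and –OCH3 → ester.
  CH2SCH2: C–S–C linkage → sulfide (thioether).
  CH(COOH): pendant –COOH: carbonyl C bonded to C and –OH → carboxylic acid.
  CH(NO2): –NO2 on an sp³ carbon → nitro (the N=O is not a carbonyl).
  CONHCH3: –C(=O)NHCH3: carbonyl C bonded to C and to N → amide (the N is not an amine).
Distinct types present: aldehyde, amide, amine, carboxylic acid, ester, nitro, sulfide, thiol.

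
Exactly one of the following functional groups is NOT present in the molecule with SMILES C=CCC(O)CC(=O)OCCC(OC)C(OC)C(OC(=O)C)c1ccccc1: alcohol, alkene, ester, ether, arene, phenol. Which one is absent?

phenol

alcohol: present (CH(OH) — –OH on an sp³ carbon → alcohol (secondary)).
ether: present (CH(OCH3) — pendant –OCH3: C–O–C with sp³ C, no adjacent C=O → ether).
arene: present (C6H5 — –C6H5 phenyl ring → arene).
ester: present (CH2COOCH2 — –C(=O)–O–C with C on the carbonyl side → ester).
alkene: present (CH2=CH — C=C double bond → alkene).
phenol: absent. In CH(OH), the –OH is on an sp³ carbon, not on an aromatic ring, so it is an alcohol.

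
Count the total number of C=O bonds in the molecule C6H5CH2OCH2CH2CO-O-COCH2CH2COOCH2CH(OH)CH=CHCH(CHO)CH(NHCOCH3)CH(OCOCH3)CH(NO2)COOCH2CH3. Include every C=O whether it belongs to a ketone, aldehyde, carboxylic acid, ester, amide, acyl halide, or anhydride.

7

CH2CO-O-COCH2: anhydride, 2 C=O (running total 2).
CH2COOCH2: ester, 1 C=O (running total 3).
CH(CHO): aldehyde, 1 C=O (running total 4).
CH(NHCOCH3): amide, 1 C=O (running total 5).
CH(OCOCH3): ester, 1 C=O (running total 6).
COOCH2CH3: ester, 1 C=O (running total 7).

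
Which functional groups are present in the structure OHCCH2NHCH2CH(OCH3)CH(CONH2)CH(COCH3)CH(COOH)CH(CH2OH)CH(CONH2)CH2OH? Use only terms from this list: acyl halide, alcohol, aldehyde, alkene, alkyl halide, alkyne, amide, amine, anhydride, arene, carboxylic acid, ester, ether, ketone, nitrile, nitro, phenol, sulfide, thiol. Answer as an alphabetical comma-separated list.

alcohol, aldehyde, amide, amine, carboxylic acid, ether, ketone

Reading the structure from left to right:
  OHC: terminal –CHO: carbonyl C bonded to H and C → aldehyde.
  CH2NHCH2: C–N–C with sp³ carbons and no adjacent C=O → amine (secondary).
  CH(OCH3): pendant –OCH3: C–O–C with sp³ C, no adjacent C=O → ether.
  CH(CONH2): pendant –CONH2: carbonyl C bonded to C and N → amide.
  CH(COCH3): pendant –COCH3: carbonyl C bonded to two carbons → ketone.
  CH(COOH): pendant –COOH: carbonyl C bonded to C and –OH → carboxylic acid.
  CH(CH2OH): pendant –CH2OH on an sp³ backbone C → alcohol.
  CH(CONH2): pendant –CONH2: carbonyl C bonded to C and N → amide.
  CH2OH: –OH on an sp³ carbon → alcohol.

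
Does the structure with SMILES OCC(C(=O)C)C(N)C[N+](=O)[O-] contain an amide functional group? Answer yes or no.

Reading the structure from left to right:
  HOCH2: HO– on an sp³ carbon → alcohol.
  CH(COCH3): pendant –COCH3: carbonyl C bonded to two carbons → ketone.
  CH(NH2): –NH2 on an sp³ carbon with no adjacent C=O → amine.
  CH2NO2: –NO2 on carbon → nitro group.
The groups actually present are: alcohol, amine, ketone, nitro.

no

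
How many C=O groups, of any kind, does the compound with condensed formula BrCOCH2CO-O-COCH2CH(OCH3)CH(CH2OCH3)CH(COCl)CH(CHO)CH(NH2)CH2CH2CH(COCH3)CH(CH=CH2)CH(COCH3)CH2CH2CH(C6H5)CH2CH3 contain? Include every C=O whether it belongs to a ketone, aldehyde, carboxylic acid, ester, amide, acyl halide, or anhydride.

7

BrCO: acyl halide, 1 C=O (running total 1).
CH2CO-O-COCH2: anhydride, 2 C=O (running total 3).
CH(COCl): acyl halide, 1 C=O (running total 4).
CH(CHO): aldehyde, 1 C=O (running total 5).
CH(COCH3): ketone, 1 C=O (running total 6).
CH(COCH3): ketone, 1 C=O (running total 7).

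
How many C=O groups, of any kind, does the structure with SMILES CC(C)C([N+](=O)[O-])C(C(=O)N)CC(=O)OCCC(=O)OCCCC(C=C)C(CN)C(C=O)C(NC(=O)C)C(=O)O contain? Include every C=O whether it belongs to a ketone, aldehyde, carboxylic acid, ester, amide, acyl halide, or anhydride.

CH(CONH2): amide, 1 C=O (running total 1).
CH2COOCH2: ester, 1 C=O (running total 2).
CH2COOCH2: ester, 1 C=O (running total 3).
CH(CHO): aldehyde, 1 C=O (running total 4).
CH(NHCOCH3): amide, 1 C=O (running total 5).
COOH: carboxylic acid, 1 C=O (running total 6).

6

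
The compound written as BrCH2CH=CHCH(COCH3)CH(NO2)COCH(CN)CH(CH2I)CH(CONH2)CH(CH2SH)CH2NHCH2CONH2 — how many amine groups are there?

halogen on an sp³ carbon → alkyl halide.
C=C double bond → alkene.
pendant –COCH3: carbonyl C bonded to two carbons → ketone.
–NO2 on an sp³ carbon → nitro (the N=O is not a carbonyl).
–C(=O)– with carbon on both sides → ketone.
pendant –C≡N: nitrile.
pendant –CH2X: halogen on sp³ carbon → alkyl halide.
pendant –CONH2: carbonyl C bonded to C and N → amide.
pendant –CH2SH → thiol.
C–N–C with sp³ carbons and no adjacent C=O → amine (secondary).
–C(=O)NH2: carbonyl C bonded to C and to N → amide (the N is not a separate amine).
Amine appears at: CH2NHCH2 → 1.

1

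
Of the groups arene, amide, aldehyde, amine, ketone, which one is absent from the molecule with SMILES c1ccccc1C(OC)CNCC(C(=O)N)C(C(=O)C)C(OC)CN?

arene: present (C6H5 — C6H5– phenyl ring → arene).
amide: present (CH(CONH2) — pendant –CONH2: carbonyl C bonded to C and N → amide).
ketone: present (CH(COCH3) — pendant –COCH3: carbonyl C bonded to two carbons → ketone).
amine: present (CH2NHCH2 — C–N–C with sp³ carbons and no adjacent C=O → amine (secondary)).
aldehyde: absent. In CH(COCH3), the carbonyl carbon is bonded to two carbons, so it is a ketone, not an aldehyde.

aldehyde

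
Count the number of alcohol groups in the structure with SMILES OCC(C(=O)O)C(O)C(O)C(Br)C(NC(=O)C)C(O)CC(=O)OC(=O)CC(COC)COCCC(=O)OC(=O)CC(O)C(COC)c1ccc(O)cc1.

HO– on an sp³ carbon → alcohol.
pendant –COOH: carbonyl C bonded to C and –OH → carboxylic acid.
–OH on an sp³ carbon → alcohol (secondary).
–OH on an sp³ carbon → alcohol (secondary).
halogen on an sp³ carbon → alkyl halide.
pendant –NHC(=O)CH3: N bonded to a carbonyl → amide (not amine).
–OH on an sp³ carbon → alcohol (secondary).
two acyl groups sharing one oxygen, –C(=O)–O–C(=O)– → anhydride.
pendant –CH2OCH3: C–O–C linkage → ether.
C–O–C with sp³ carbons on both sides and no adjacent C=O → ether.
two acyl groups sharing one oxygen, –C(=O)–O–C(=O)– → anhydride.
–OH on an sp³ carbon → alcohol (secondary).
pendant –CH2OCH3: C–O–C linkage → ether.
–OH attached directly to an aromatic ring → phenol (not alcohol); the ring itself is an arene.
Alcohol appears at: HOCH2, CH(OH), CH(OH), CH(OH), CH(OH) → 5.

5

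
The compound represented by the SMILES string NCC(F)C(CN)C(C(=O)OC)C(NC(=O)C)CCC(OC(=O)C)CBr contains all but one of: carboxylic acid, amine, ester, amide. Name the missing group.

amine: present (H2NCH2 — –NH2 on an sp³ carbon with no adjacent C=O → amine).
amide: present (CH(NHCOCH3) — pendant –NHC(=O)CH3: N bonded to a carbonyl → amide (not amine)).
ester: present (CH(COOCH3) — pendant –COOCH3: carbonyl C bonded to C and –OCH3 → ester).
carboxylic acid: absent. In each of CH(COOCH3) and CH(OCOCH3), the acyl oxygen is bonded to carbon (–O–C), not to H, so this is an ester. In CH(NHCOCH3), the carbonyl is bonded to nitrogen, not to –OH; that is an amide.

carboxylic acid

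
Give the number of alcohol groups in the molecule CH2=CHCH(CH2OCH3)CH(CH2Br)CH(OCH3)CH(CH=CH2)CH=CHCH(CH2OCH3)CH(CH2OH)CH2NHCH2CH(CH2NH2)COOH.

1

C=C double bond → alkene.
pendant –CH2OCH3: C–O–C linkage → ether.
pendant –CH2X: halogen on sp³ carbon → alkyl halide.
pendant –OCH3: C–O–C with sp³ C, no adjacent C=O → ether.
pendant –CH=CH2: C=C double bond → alkene.
C=C double bond → alkene.
pendant –CH2OCH3: C–O–C linkage → ether.
pendant –CH2OH on an sp³ backbone C → alcohol.
C–N–C with sp³ carbons and no adjacent C=O → amine (secondary).
pendant –CH2NH2: N on sp³ C, no adjacent C=O → amine.
–COOH: carbonyl C bonded to –OH and C → carboxylic acid (the –OH is not a separate alcohol).
Alcohol appears at: CH(CH2OH) → 1.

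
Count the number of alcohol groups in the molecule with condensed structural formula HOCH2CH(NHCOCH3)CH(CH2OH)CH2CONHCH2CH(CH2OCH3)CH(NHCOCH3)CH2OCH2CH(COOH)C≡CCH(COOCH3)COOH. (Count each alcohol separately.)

2

Working along the chain:
  HOCH2: HO– on an sp³ carbon → alcohol.
  CH(NHCOCH3): pendant –NHC(=O)CH3: N bonded to a carbonyl → amide (not amine).
  CH(CH2OH): pendant –CH2OH on an sp³ backbone C → alcohol.
  CH2CONHCH2: –C(=O)–N– linkage → amide (the N is not an amine).
  CH(CH2OCH3): pendant –CH2OCH3: C–O–C linkage → ether.
  CH(NHCOCH3): pendant –NHC(=O)CH3: N bonded to a carbonyl → amide (not amine).
  CH2OCH2: C–O–C with sp³ carbons on both sides and no adjacent C=O → ether.
  CH(COOH): pendant –COOH: carbonyl C bonded to C and –OH → carboxylic acid.
  C≡C: C≡C triple bond → alkyne.
  CH(COOCH3): pendant –COOCH3: carbonyl C bonded to C and –OCH3 → ester.
  COOH: –COOH: carbonyl C bonded to –OH and C → carboxylic acid (the –OH is not a separate alcohol).
Alcohol appears at: HOCH2, CH(CH2OH) → 2.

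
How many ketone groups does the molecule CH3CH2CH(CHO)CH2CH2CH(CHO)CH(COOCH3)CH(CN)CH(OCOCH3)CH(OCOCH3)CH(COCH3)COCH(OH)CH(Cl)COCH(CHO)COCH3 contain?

4

Taking each segment in turn:
  CH(CHO): pendant –CHO: carbonyl C bonded to C and H → aldehyde.
  CH(CHO): pendant –CHO: carbonyl C bonded to C and H → aldehyde.
  CH(COOCH3): pendant –COOCH3: carbonyl C bonded to C and –OCH3 → ester.
  CH(CN): pendant –C≡N: nitrile.
  CH(OCOCH3): pendant –OC(=O)CH3: an acyloxy group → ester.
  CH(OCOCH3): pendant –OC(=O)CH3: an acyloxy group → ester.
  CH(COCH3): pendant –COCH3: carbonyl C bonded to two carbons → ketone.
  CO: –C(=O)– with carbon on both sides → ketone.
  CH(OH): –OH on an sp³ carbon → alcohol (secondary).
  CH(Cl): halogen on an sp³ carbon → alkyl halide.
  CO: –C(=O)– with carbon on both sides → ketone.
  CH(CHO): pendant –CHO: carbonyl C bonded to C and H → aldehyde.
  CO: –C(=O)– with carbon on both sides → ketone.
Ketone appears at: CH(COCH3), CO, CO, CO → 4.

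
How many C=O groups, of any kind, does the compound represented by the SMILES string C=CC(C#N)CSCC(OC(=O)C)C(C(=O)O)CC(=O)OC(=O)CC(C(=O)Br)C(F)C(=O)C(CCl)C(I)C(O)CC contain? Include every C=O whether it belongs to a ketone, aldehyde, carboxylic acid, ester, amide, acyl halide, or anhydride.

6

CH(OCOCH3): ester, 1 C=O (running total 1).
CH(COOH): carboxylic acid, 1 C=O (running total 2).
CH2CO-O-COCH2: anhydride, 2 C=O (running total 4).
CH(COBr): acyl halide, 1 C=O (running total 5).
CO: ketone, 1 C=O (running total 6).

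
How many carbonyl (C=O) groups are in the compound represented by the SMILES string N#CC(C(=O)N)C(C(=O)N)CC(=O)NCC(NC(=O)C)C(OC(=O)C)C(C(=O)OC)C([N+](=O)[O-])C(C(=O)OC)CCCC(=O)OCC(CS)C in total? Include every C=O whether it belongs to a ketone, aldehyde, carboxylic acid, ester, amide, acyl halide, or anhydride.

CH(CONH2): amide, 1 C=O (running total 1).
CH(CONH2): amide, 1 C=O (running total 2).
CH2CONHCH2: amide, 1 C=O (running total 3).
CH(NHCOCH3): amide, 1 C=O (running total 4).
CH(OCOCH3): ester, 1 C=O (running total 5).
CH(COOCH3): ester, 1 C=O (running total 6).
CH(COOCH3): ester, 1 C=O (running total 7).
CH2COOCH2: ester, 1 C=O (running total 8).

8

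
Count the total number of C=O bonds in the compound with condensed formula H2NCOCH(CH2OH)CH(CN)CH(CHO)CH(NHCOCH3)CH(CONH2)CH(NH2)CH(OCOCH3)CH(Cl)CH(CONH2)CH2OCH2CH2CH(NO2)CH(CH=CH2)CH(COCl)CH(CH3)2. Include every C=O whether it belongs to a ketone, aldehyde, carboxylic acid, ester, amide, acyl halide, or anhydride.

H2NCO: amide, 1 C=O (running total 1).
CH(CHO): aldehyde, 1 C=O (running total 2).
CH(NHCOCH3): amide, 1 C=O (running total 3).
CH(CONH2): amide, 1 C=O (running total 4).
CH(OCOCH3): ester, 1 C=O (running total 5).
CH(CONH2): amide, 1 C=O (running total 6).
CH(COCl): acyl halide, 1 C=O (running total 7).

7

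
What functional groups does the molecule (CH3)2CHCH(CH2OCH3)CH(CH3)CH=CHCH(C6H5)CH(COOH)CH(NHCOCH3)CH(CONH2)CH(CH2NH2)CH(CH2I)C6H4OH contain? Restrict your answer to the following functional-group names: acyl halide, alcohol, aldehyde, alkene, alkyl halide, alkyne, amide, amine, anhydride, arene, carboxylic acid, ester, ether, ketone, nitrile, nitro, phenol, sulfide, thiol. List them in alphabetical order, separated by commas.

pendant –CH2OCH3: C–O–C linkage → ether.
C=C double bond → alkene.
pendant –C6H5: benzene ring → arene.
pendant –COOH: carbonyl C bonded to C and –OH → carboxylic acid.
pendant –NHC(=O)CH3: N bonded to a carbonyl → amide (not amine).
pendant –CONH2: carbonyl C bonded to C and N → amide.
pendant –CH2NH2: N on sp³ C, no adjacent C=O → amine.
pendant –CH2X: halogen on sp³ carbon → alkyl halide.
–OH attached directly to an aromatic ring → phenol (not alcohol); the ring itself is an arene.

alkene, alkyl halide, amide, amine, arene, carboxylic acid, ether, phenol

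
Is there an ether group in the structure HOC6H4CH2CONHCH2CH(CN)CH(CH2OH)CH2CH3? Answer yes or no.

no

–OH attached directly to an aromatic ring → phenol (not alcohol); the ring itself is an arene.
–C(=O)–N– linkage → amide (the N is not an amine).
pendant –C≡N: nitrile.
pendant –CH2OH on an sp³ backbone C → alcohol.
The groups actually present are: alcohol, amide, arene, nitrile, phenol.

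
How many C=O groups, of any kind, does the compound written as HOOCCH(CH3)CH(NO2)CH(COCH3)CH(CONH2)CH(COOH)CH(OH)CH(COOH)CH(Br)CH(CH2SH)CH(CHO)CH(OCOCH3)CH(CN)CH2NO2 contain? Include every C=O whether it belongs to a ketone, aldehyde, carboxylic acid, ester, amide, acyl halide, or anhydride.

HOOC: carboxylic acid, 1 C=O (running total 1).
CH(COCH3): ketone, 1 C=O (running total 2).
CH(CONH2): amide, 1 C=O (running total 3).
CH(COOH): carboxylic acid, 1 C=O (running total 4).
CH(COOH): carboxylic acid, 1 C=O (running total 5).
CH(CHO): aldehyde, 1 C=O (running total 6).
CH(OCOCH3): ester, 1 C=O (running total 7).

7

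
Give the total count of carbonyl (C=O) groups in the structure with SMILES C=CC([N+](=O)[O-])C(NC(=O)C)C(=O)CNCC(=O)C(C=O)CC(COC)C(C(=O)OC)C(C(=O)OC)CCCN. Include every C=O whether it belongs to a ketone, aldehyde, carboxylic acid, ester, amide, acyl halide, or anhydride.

6

CH(NHCOCH3): amide, 1 C=O (running total 1).
CO: ketone, 1 C=O (running total 2).
CO: ketone, 1 C=O (running total 3).
CH(CHO): aldehyde, 1 C=O (running total 4).
CH(COOCH3): ester, 1 C=O (running total 5).
CH(COOCH3): ester, 1 C=O (running total 6).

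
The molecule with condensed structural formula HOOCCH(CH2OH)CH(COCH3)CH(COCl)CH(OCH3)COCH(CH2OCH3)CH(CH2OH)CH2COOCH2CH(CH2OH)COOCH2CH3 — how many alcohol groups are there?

3

Working along the chain:
  HOOC: –COOH: carbonyl C bonded to –OH and C → carboxylic acid (the –OH is not a separate alcohol).
  CH(CH2OH): pendant –CH2OH on an sp³ backbone C → alcohol.
  CH(COCH3): pendant –COCH3: carbonyl C bonded to two carbons → ketone.
  CH(COCl): pendant –C(=O)X: carbonyl C bonded to C and halogen → acyl halide.
  CH(OCH3): pendant –OCH3: C–O–C with sp³ C, no adjacent C=O → ether.
  CO: –C(=O)– with carbon on both sides → ketone.
  CH(CH2OCH3): pendant –CH2OCH3: C–O–C linkage → ether.
  CH(CH2OH): pendant –CH2OH on an sp³ backbone C → alcohol.
  CH2COOCH2: –C(=O)–O–C with C on the carbonyl side → ester.
  CH(CH2OH): pendant –CH2OH on an sp³ backbone C → alcohol.
  COOCH2CH3: –C(=O)OCH2CH3: carbonyl C bonded to C and to –OEt → ester.
Alcohol appears at: CH(CH2OH), CH(CH2OH), CH(CH2OH) → 3.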